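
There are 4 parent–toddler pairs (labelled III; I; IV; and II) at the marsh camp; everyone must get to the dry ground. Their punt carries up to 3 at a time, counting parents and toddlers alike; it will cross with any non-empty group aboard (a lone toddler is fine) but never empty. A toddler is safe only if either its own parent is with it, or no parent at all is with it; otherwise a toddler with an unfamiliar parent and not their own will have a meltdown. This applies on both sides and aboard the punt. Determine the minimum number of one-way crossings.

Counting alone: each trip to the dry ground takes at most 3 across and each return brings at least 1 back, so after t trips out (and t−1 returns) at most 3t − (t−1) of the 8 are across; that first reaches 8 at t = 4, so at least 7 crossings are needed.
The safety rule pushes this higher. Following every safe sequence of crossings, the most of the 8 that can be at the dry ground as the punt arrives there on crossing 7 is 7 — never all 8.
So no plan with fewer than 9 crossings exists, and this one achieves 9:
1. parent III and toddler III cross → the dry ground.
2. parent III crosses ← the marsh camp.
3. parent I, parent III, and toddler I cross → the dry ground.
4. parent III and toddler III cross ← the marsh camp.
5. parent II, parent III, and parent IV cross → the dry ground.
6. toddler I crosses ← the marsh camp.
7. toddler I and toddler III cross → the dry ground.
8. toddler III crosses ← the marsh camp.
9. toddler II, toddler III, and toddler IV cross → the dry ground.

9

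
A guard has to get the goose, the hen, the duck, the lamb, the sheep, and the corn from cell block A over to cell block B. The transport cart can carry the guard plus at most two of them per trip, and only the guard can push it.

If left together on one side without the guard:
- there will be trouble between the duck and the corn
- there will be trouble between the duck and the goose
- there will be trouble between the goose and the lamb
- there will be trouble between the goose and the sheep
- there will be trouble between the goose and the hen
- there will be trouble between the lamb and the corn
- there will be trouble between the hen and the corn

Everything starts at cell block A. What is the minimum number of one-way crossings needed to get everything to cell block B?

Counting alone: the guard can take at most 2 across per trip to cell block B, so moving all 6 needs at least 3 loaded trips out, with a return between consecutive ones — at least 5 crossings.
The safety rule pushes this higher. Following every safe sequence of crossings, the most of the 6 that can be at cell block B as the transport cart arrives there on crossing 5 is 4 — never all 6.
So no plan with fewer than 7 crossings exists, and this one achieves 7:
1. Guard goes to cell block B with the corn and the goose.  [cell block A: the duck, the hen, the lamb, the sheep | cell block B: the corn, the goose]
2. Guard goes back to cell block A alone.  [cell block A: the duck, the hen, the lamb, the sheep | cell block B: the corn, the goose]
3. Guard goes to cell block B with the duck and the hen.  [cell block A: the lamb, the sheep | cell block B: the corn, the duck, the goose, the hen]
4. Guard goes back to cell block A with the corn and the goose.  [cell block A: the corn, the goose, the lamb, the sheep | cell block B: the duck, the hen]
5. Guard goes to cell block B with the lamb and the sheep.  [cell block A: the corn, the goose | cell block B: the duck, the hen, the lamb, the sheep]
6. Guard goes back to cell block A alone.  [cell block A: the corn, the goose | cell block B: the duck, the hen, the lamb, the sheep]
7. Guard goes to cell block B with the corn and the goose.  [cell block A: — | cell block B: the corn, the duck, the goose, the hen, the lamb, the sheep]

7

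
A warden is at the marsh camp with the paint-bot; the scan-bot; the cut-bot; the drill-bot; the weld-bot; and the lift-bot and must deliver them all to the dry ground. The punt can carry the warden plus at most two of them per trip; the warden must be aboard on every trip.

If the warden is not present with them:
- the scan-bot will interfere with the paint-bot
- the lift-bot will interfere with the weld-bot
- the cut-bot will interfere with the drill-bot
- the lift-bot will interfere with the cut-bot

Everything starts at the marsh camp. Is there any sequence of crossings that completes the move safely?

No

Whatever the first load, the items left behind include a forbidden pair without the warden. No opening move is safe, so no plan exists.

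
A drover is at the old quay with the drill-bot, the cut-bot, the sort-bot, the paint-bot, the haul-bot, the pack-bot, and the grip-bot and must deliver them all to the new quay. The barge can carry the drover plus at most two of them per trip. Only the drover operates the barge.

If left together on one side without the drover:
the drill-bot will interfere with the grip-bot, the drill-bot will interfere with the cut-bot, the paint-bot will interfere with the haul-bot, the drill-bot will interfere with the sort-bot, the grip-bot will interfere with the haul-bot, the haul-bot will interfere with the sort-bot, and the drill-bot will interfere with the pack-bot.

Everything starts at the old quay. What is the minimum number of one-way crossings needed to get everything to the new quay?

Counting alone: the drover can take at most 2 across per trip to the new quay, so moving all 7 needs at least 4 loaded trips out, with a return between consecutive ones — at least 7 crossings.
The safety rule pushes this higher. Following every safe sequence of crossings, the most of the 7 that can be at the new quay as the barge arrives there on crossing 7 is 6 — never all 7.
So no plan with fewer than 9 crossings exists, and this one achieves 9:
1. Drover goes to the new quay with the drill-bot and the haul-bot.  [the old quay: the cut-bot, the grip-bot, the pack-bot, the paint-bot, the sort-bot | the new quay: the drill-bot, the haul-bot]
2. Drover goes back to the old quay alone.  [the old quay: the cut-bot, the grip-bot, the pack-bot, the paint-bot, the sort-bot | the new quay: the drill-bot, the haul-bot]
3. Drover goes to the new quay with the paint-bot.  [the old quay: the cut-bot, the grip-bot, the pack-bot, the sort-bot | the new quay: the drill-bot, the haul-bot, the paint-bot]
4. Drover goes back to the old quay with the haul-bot.  [the old quay: the cut-bot, the grip-bot, the haul-bot, the pack-bot, the sort-bot | the new quay: the drill-bot, the paint-bot]
5. Drover goes to the new quay with the grip-bot and the sort-bot.  [the old quay: the cut-bot, the haul-bot, the pack-bot | the new quay: the drill-bot, the grip-bot, the paint-bot, the sort-bot]
6. Drover goes back to the old quay with the drill-bot.  [the old quay: the cut-bot, the drill-bot, the haul-bot, the pack-bot | the new quay: the grip-bot, the paint-bot, the sort-bot]
7. Drover goes to the new quay with the cut-bot and the pack-bot.  [the old quay: the drill-bot, the haul-bot | the new quay: the cut-bot, the grip-bot, the pack-bot, the paint-bot, the sort-bot]
8. Drover goes back to the old quay alone.  [the old quay: the drill-bot, the haul-bot | the new quay: the cut-bot, the grip-bot, the pack-bot, the paint-bot, the sort-bot]
9. Drover goes to the new quay with the drill-bot and the haul-bot.  [the old quay: — | the new quay: the cut-bot, the drill-bot, the grip-bot, the haul-bot, the pack-bot, the paint-bot, the sort-bot]

9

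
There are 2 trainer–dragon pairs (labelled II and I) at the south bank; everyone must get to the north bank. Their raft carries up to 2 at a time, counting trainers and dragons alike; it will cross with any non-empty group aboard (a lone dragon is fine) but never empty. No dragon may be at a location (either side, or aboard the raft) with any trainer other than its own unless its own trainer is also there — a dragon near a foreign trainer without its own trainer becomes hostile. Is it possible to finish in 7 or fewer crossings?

Yes — this plan uses 5 crossings (≤ 7):
1. dragon II and trainer II cross → the north bank.
2. trainer II crosses ← the south bank.
3. trainer I and trainer II cross → the north bank.
4. trainer I crosses ← the south bank.
5. dragon I and trainer I cross → the north bank.

Yes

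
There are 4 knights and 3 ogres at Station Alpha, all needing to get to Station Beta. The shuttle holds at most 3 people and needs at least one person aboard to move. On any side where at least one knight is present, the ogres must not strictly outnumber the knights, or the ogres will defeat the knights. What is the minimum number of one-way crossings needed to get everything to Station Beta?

5

Counting alone: each trip to Station Beta takes at most 3 across and each return brings at least 1 back, so after t trips out (and t−1 returns) at most 3t − (t−1) of the 7 are across; that first reaches 7 at t = 3, so at least 5 crossings are needed.
The plan below uses exactly 5 crossings, so it is optimal:
1. 3 ogres → Station Beta.  (Station Alpha: 4K 0O; Station Beta: 0K 3O)
2. 1 ogre ← Station Alpha.  (Station Alpha: 4K 1O; Station Beta: 0K 2O)
3. 3 knights → Station Beta.  (Station Alpha: 1K 1O; Station Beta: 3K 2O)
4. 1 knight ← Station Alpha.  (Station Alpha: 2K 1O; Station Beta: 2K 2O)
5. 2 knights and 1 ogre → Station Beta.  (Station Alpha: 0K 0O; Station Beta: 4K 3O)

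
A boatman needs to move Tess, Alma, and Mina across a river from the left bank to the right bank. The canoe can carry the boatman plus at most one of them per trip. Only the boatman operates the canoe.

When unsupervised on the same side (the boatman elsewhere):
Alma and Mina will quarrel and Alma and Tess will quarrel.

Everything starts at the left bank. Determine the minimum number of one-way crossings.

Counting alone: the boatman can take at most 1 across per trip to the right bank, so moving all 3 needs at least 3 loaded trips out, with a return between consecutive ones — at least 5 crossings.
The safety rule pushes this higher. Following every safe sequence of crossings, the most of the 3 that can be at the right bank as the canoe arrives there on crossing 5 is 2 — never all 3.
So no plan with fewer than 7 crossings exists, and this one achieves 7:
1. Boatman goes to the right bank with Alma.  [the left bank: Mina, Tess | the right bank: Alma]
2. Boatman goes back to the left bank alone.  [the left bank: Mina, Tess | the right bank: Alma]
3. Boatman goes to the right bank with Tess.  [the left bank: Mina | the right bank: Alma, Tess]
4. Boatman goes back to the left bank with Alma.  [the left bank: Alma, Mina | the right bank: Tess]
5. Boatman goes to the right bank with Mina.  [the left bank: Alma | the right bank: Mina, Tess]
6. Boatman goes back to the left bank alone.  [the left bank: Alma | the right bank: Mina, Tess]
7. Boatman goes to the right bank with Alma.  [the left bank: — | the right bank: Alma, Mina, Tess]

7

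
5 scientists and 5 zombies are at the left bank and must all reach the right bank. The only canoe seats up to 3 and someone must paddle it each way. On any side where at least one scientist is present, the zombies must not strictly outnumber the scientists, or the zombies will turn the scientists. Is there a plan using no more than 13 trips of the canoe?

Yes

Yes — this plan uses 11 crossings (≤ 13):
1. 2 zombies → the right bank.  (the left bank: 5S 3Z; the right bank: 0S 2Z)
2. 1 zombie ← the left bank.  (the left bank: 5S 4Z; the right bank: 0S 1Z)
3. 3 zombies → the right bank.  (the left bank: 5S 1Z; the right bank: 0S 4Z)
4. 1 zombie ← the left bank.  (the left bank: 5S 2Z; the right bank: 0S 3Z)
5. 3 scientists → the right bank.  (the left bank: 2S 2Z; the right bank: 3S 3Z)
6. 1 scientist and 1 zombie ← the left bank.  (the left bank: 3S 3Z; the right bank: 2S 2Z)
7. 3 scientists → the right bank.  (the left bank: 0S 3Z; the right bank: 5S 2Z)
8. 1 zombie ← the left bank.  (the left bank: 0S 4Z; the right bank: 5S 1Z)
9. 2 zombies → the right bank.  (the left bank: 0S 2Z; the right bank: 5S 3Z)
10. 1 zombie ← the left bank.  (the left bank: 0S 3Z; the right bank: 5S 2Z)
11. 3 zombies → the right bank.  (the left bank: 0S 0Z; the right bank: 5S 5Z)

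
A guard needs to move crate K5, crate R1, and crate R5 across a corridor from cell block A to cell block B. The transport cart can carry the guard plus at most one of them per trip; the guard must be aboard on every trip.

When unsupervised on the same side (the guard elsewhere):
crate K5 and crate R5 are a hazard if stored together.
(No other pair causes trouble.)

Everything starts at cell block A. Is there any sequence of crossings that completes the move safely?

Yes

1. Guard goes to cell block B with crate K5.
2. Guard goes back to cell block A alone.
3. Guard goes to cell block B with crate R1.
4. Guard goes back to cell block A alone.
5. Guard goes to cell block B with crate R5.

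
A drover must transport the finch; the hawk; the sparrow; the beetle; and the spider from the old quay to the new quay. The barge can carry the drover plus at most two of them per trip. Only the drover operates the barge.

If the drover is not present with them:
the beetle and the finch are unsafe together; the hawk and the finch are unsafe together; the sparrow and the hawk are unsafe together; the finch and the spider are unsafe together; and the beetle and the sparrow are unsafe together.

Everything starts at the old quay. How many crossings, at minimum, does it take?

7

Counting alone: the drover can take at most 2 across per trip to the new quay, so moving all 5 needs at least 3 loaded trips out, with a return between consecutive ones — at least 5 crossings.
The safety rule pushes this higher. Following every safe sequence of crossings, the most of the 5 that can be at the new quay as the barge arrives there on crossing 5 is 4 — never all 5.
So no plan with fewer than 7 crossings exists, and this one achieves 7:
1. Drover goes to the new quay with the finch and the sparrow.  [the old quay: the beetle, the hawk, the spider | the new quay: the finch, the sparrow]
2. Drover goes back to the old quay alone.  [the old quay: the beetle, the hawk, the spider | the new quay: the finch, the sparrow]
3. Drover goes to the new quay with the hawk.  [the old quay: the beetle, the spider | the new quay: the finch, the hawk, the sparrow]
4. Drover goes back to the old quay with the finch and the sparrow.  [the old quay: the beetle, the finch, the sparrow, the spider | the new quay: the hawk]
5. Drover goes to the new quay with the beetle and the spider.  [the old quay: the finch, the sparrow | the new quay: the beetle, the hawk, the spider]
6. Drover goes back to the old quay alone.  [the old quay: the finch, the sparrow | the new quay: the beetle, the hawk, the spider]
7. Drover goes to the new quay with the finch and the sparrow.  [the old quay: — | the new quay: the beetle, the finch, the hawk, the sparrow, the spider]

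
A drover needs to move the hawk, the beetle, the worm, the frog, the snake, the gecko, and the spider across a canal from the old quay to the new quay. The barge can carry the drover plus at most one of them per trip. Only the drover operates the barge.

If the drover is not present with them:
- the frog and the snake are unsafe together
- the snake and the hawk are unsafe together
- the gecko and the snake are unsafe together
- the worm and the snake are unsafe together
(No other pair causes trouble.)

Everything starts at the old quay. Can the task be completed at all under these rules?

Following every safe sequence of crossings from the start, the most of the 7 that can be at the new quay as the barge arrives there on crossings 1, 3, 5, 7 is 1, 2, 3, 4 respectively; the best ever achieved is 4 of 7.
From crossing 9 on, no configuration arises that was not already reachable earlier: only 44 distinct safe configurations (who is on which side, and where the barge is) can ever be reached, none of them has everyone across, and every continuation just revisits them. So no valid plan exists.

No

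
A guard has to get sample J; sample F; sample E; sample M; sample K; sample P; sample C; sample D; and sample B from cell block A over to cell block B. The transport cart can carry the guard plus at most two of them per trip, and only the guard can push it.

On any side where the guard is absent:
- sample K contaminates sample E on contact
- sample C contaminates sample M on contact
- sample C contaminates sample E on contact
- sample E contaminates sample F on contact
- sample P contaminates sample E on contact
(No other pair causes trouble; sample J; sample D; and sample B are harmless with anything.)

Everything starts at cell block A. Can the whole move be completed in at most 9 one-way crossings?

Counting alone: the guard can take at most 2 across per trip to cell block B, so moving all 9 needs at least 5 loaded trips out, with a return between consecutive ones — at least 9 crossings.
The safety rule pushes this higher. Following every safe sequence of crossings, the most of the 9 that can be at cell block B as the transport cart arrives there on crossing 9 is 8 — never all 9.
So the move cannot be finished within 9 crossings. (The shortest complete plan takes 11:)
1. Guard goes to cell block B with sample E and sample M.  [cell block A: sample B, sample C, sample D, sample F, sample J, sample K, sample P | cell block B: sample E, sample M]
2. Guard goes back to cell block A alone.  [cell block A: sample B, sample C, sample D, sample F, sample J, sample K, sample P | cell block B: sample E, sample M]
3. Guard goes to cell block B with sample J.  [cell block A: sample B, sample C, sample D, sample F, sample K, sample P | cell block B: sample E, sample J, sample M]
4. Guard goes back to cell block A alone.  [cell block A: sample B, sample C, sample D, sample F, sample K, sample P | cell block B: sample E, sample J, sample M]
5. Guard goes to cell block B with sample F and sample K.  [cell block A: sample B, sample C, sample D, sample P | cell block B: sample E, sample F, sample J, sample K, sample M]
6. Guard goes back to cell block A with sample E.  [cell block A: sample B, sample C, sample D, sample E, sample P | cell block B: sample F, sample J, sample K, sample M]
7. Guard goes to cell block B with sample C and sample P.  [cell block A: sample B, sample D, sample E | cell block B: sample C, sample F, sample J, sample K, sample M, sample P]
8. Guard goes back to cell block A with sample M.  [cell block A: sample B, sample D, sample E, sample M | cell block B: sample C, sample F, sample J, sample K, sample P]
9. Guard goes to cell block B with sample B and sample D.  [cell block A: sample E, sample M | cell block B: sample B, sample C, sample D, sample F, sample J, sample K, sample P]
10. Guard goes back to cell block A alone.  [cell block A: sample E, sample M | cell block B: sample B, sample C, sample D, sample F, sample J, sample K, sample P]
11. Guard goes to cell block B with sample E and sample M.  [cell block A: — | cell block B: sample B, sample C, sample D, sample E, sample F, sample J, sample K, sample M, sample P]

No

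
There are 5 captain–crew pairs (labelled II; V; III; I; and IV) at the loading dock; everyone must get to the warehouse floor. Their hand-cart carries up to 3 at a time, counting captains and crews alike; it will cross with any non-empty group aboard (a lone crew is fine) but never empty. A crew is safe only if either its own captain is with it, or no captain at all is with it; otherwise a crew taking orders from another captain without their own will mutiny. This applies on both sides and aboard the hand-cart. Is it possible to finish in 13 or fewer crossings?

Yes

Yes — this plan uses 11 crossings (≤ 13):
1. captain II and crew II cross → the warehouse floor.
2. captain II crosses ← the loading dock.
3. crew I, crew III, and crew V cross → the warehouse floor.
4. crew II crosses ← the loading dock.
5. captain I, captain III, and captain V cross → the warehouse floor.
6. captain V and crew V cross ← the loading dock.
7. captain II, captain IV, and captain V cross → the warehouse floor.
8. crew III crosses ← the loading dock.
9. crew II and crew V cross → the warehouse floor.
10. crew II crosses ← the loading dock.
11. crew II, crew III, and crew IV cross → the warehouse floor.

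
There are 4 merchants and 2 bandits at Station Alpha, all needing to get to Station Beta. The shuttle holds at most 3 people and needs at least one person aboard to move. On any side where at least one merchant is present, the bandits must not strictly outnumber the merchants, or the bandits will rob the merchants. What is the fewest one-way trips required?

Counting alone: each trip to Station Beta takes at most 3 across and each return brings at least 1 back, so after t trips out (and t−1 returns) at most 3t − (t−1) of the 6 are across; that first reaches 6 at t = 3, so at least 5 crossings are needed.
The plan below uses exactly 5 crossings, so it is optimal:
1. 2 bandits → Station Beta.  (Station Alpha: 4M 0B; Station Beta: 0M 2B)
2. 1 bandit ← Station Alpha.  (Station Alpha: 4M 1B; Station Beta: 0M 1B)
3. 2 merchants and 1 bandit → Station Beta.  (Station Alpha: 2M 0B; Station Beta: 2M 2B)
4. 1 bandit ← Station Alpha.  (Station Alpha: 2M 1B; Station Beta: 2M 1B)
5. 2 merchants and 1 bandit → Station Beta.  (Station Alpha: 0M 0B; Station Beta: 4M 2B)

5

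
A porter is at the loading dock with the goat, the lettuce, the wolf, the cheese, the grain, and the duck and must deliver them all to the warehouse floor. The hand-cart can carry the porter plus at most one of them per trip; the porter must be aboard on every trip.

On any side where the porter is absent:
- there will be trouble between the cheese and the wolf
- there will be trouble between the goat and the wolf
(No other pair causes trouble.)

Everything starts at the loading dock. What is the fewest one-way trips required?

Counting alone: the porter can take at most 1 across per trip to the warehouse floor, so moving all 6 needs at least 6 loaded trips out, with a return between consecutive ones — at least 11 crossings.
The safety rule pushes this higher. Following every safe sequence of crossings, the most of the 6 that can be at the warehouse floor as the hand-cart arrives there on crossing 11 is 5 — never all 6.
So no plan with fewer than 13 crossings exists, and this one achieves 13:
1. Porter goes to the warehouse floor with the wolf.  [the loading dock: the cheese, the duck, the goat, the grain, the lettuce | the warehouse floor: the wolf]
2. Porter goes back to the loading dock alone.  [the loading dock: the cheese, the duck, the goat, the grain, the lettuce | the warehouse floor: the wolf]
3. Porter goes to the warehouse floor with the goat.  [the loading dock: the cheese, the duck, the grain, the lettuce | the warehouse floor: the goat, the wolf]
4. Porter goes back to the loading dock with the wolf.  [the loading dock: the cheese, the duck, the grain, the lettuce, the wolf | the warehouse floor: the goat]
5. Porter goes to the warehouse floor with the cheese.  [the loading dock: the duck, the grain, the lettuce, the wolf | the warehouse floor: the cheese, the goat]
6. Porter goes back to the loading dock alone.  [the loading dock: the duck, the grain, the lettuce, the wolf | the warehouse floor: the cheese, the goat]
7. Porter goes to the warehouse floor with the lettuce.  [the loading dock: the duck, the grain, the wolf | the warehouse floor: the cheese, the goat, the lettuce]
8. Porter goes back to the loading dock alone.  [the loading dock: the duck, the grain, the wolf | the warehouse floor: the cheese, the goat, the lettuce]
9. Porter goes to the warehouse floor with the grain.  [the loading dock: the duck, the wolf | the warehouse floor: the cheese, the goat, the grain, the lettuce]
10. Porter goes back to the loading dock alone.  [the loading dock: the duck, the wolf | the warehouse floor: the cheese, the goat, the grain, the lettuce]
11. Porter goes to the warehouse floor with the duck.  [the loading dock: the wolf | the warehouse floor: the cheese, the duck, the goat, the grain, the lettuce]
12. Porter goes back to the loading dock alone.  [the loading dock: the wolf | the warehouse floor: the cheese, the duck, the goat, the grain, the lettuce]
13. Porter goes to the warehouse floor with the wolf.  [the loading dock: — | the warehouse floor: the cheese, the duck, the goat, the grain, the lettuce, the wolf]

13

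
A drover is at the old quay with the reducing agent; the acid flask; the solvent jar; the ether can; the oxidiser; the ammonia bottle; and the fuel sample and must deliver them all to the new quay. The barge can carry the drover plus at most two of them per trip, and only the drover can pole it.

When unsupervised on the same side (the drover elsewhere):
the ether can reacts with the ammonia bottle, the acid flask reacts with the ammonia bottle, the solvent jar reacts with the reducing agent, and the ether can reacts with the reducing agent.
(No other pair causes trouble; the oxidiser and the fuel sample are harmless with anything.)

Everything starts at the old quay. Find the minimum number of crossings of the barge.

9

Counting alone: the drover can take at most 2 across per trip to the new quay, so moving all 7 needs at least 4 loaded trips out, with a return between consecutive ones — at least 7 crossings.
The safety rule pushes this higher. Following every safe sequence of crossings, the most of the 7 that can be at the new quay as the barge arrives there on crossing 7 is 6 — never all 7.
So no plan with fewer than 9 crossings exists, and this one achieves 9:
1. Drover goes to the new quay with the ammonia bottle and the reducing agent.
2. Drover goes back to the old quay alone.
3. Drover goes to the new quay with the acid flask.
4. Drover goes back to the old quay with the ammonia bottle.
5. Drover goes to the new quay with the ether can and the solvent jar.
6. Drover goes back to the old quay with the reducing agent.
7. Drover goes to the new quay with the fuel sample and the oxidiser.
8. Drover goes back to the old quay alone.
9. Drover goes to the new quay with the ammonia bottle and the reducing agent.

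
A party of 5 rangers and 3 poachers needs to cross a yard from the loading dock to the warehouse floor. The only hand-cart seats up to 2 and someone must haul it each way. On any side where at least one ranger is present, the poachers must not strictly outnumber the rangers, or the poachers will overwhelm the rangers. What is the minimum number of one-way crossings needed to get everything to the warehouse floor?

Counting alone: each trip to the warehouse floor takes at most 2 across and each return brings at least 1 back, so after t trips out (and t−1 returns) at most 2t − (t−1) of the 8 are across; that first reaches 8 at t = 7, so at least 13 crossings are needed.
The plan below uses exactly 13 crossings, so it is optimal:
1. 2 poachers → the warehouse floor.  (the loading dock: 5R 1P; the warehouse floor: 0R 2P)
2. 1 poacher ← the loading dock.  (the loading dock: 5R 2P; the warehouse floor: 0R 1P)
3. 2 poachers → the warehouse floor.  (the loading dock: 5R 0P; the warehouse floor: 0R 3P)
4. 1 poacher ← the loading dock.  (the loading dock: 5R 1P; the warehouse floor: 0R 2P)
5. 2 rangers → the warehouse floor.  (the loading dock: 3R 1P; the warehouse floor: 2R 2P)
6. 1 poacher ← the loading dock.  (the loading dock: 3R 2P; the warehouse floor: 2R 1P)
7. 1 ranger and 1 poacher → the warehouse floor.  (the loading dock: 2R 1P; the warehouse floor: 3R 2P)
8. 1 poacher ← the loading dock.  (the loading dock: 2R 2P; the warehouse floor: 3R 1P)
9. 2 poachers → the warehouse floor.  (the loading dock: 2R 0P; the warehouse floor: 3R 3P)
10. 1 poacher ← the loading dock.  (the loading dock: 2R 1P; the warehouse floor: 3R 2P)
11. 1 ranger and 1 poacher → the warehouse floor.  (the loading dock: 1R 0P; the warehouse floor: 4R 3P)
12. 1 poacher ← the loading dock.  (the loading dock: 1R 1P; the warehouse floor: 4R 2P)
13. 1 ranger and 1 poacher → the warehouse floor.  (the loading dock: 0R 0P; the warehouse floor: 5R 3P)

13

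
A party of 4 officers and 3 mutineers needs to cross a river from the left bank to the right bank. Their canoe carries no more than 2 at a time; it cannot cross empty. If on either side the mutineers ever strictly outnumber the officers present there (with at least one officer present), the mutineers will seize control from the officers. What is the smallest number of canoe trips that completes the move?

Counting alone: each trip to the right bank takes at most 2 across and each return brings at least 1 back, so after t trips out (and t−1 returns) at most 2t − (t−1) of the 7 are across; that first reaches 7 at t = 6, so at least 11 crossings are needed.
The plan below uses exactly 11 crossings, so it is optimal:
1. 2 mutineers → the right bank.  (the left bank: 4O 1M; the right bank: 0O 2M)
2. 1 mutineer ← the left bank.  (the left bank: 4O 2M; the right bank: 0O 1M)
3. 2 mutineers → the right bank.  (the left bank: 4O 0M; the right bank: 0O 3M)
4. 1 mutineer ← the left bank.  (the left bank: 4O 1M; the right bank: 0O 2M)
5. 2 officers → the right bank.  (the left bank: 2O 1M; the right bank: 2O 2M)
6. 1 mutineer ← the left bank.  (the left bank: 2O 2M; the right bank: 2O 1M)
7. 1 officer and 1 mutineer → the right bank.  (the left bank: 1O 1M; the right bank: 3O 2M)
8. 1 officer ← the left bank.  (the left bank: 2O 1M; the right bank: 2O 2M)
9. 1 officer and 1 mutineer → the right bank.  (the left bank: 1O 0M; the right bank: 3O 3M)
10. 1 mutineer ← the left bank.  (the left bank: 1O 1M; the right bank: 3O 2M)
11. 1 officer and 1 mutineer → the right bank.  (the left bank: 0O 0M; the right bank: 4O 3M)

11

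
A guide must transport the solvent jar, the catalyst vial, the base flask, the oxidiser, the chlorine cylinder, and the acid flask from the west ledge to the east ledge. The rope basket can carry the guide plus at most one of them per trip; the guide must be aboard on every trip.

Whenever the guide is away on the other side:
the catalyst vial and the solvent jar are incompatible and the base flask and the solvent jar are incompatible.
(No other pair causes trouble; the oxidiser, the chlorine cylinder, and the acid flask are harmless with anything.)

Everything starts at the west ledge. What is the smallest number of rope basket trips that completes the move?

13

Counting alone: the guide can take at most 1 across per trip to the east ledge, so moving all 6 needs at least 6 loaded trips out, with a return between consecutive ones — at least 11 crossings.
The safety rule pushes this higher. Following every safe sequence of crossings, the most of the 6 that can be at the east ledge as the rope basket arrives there on crossing 11 is 5 — never all 6.
So no plan with fewer than 13 crossings exists, and this one achieves 13:
1. Guide goes to the east ledge with the solvent jar.  [the west ledge: the acid flask, the base flask, the catalyst vial, the chlorine cylinder, the oxidiser | the east ledge: the solvent jar]
2. Guide goes back to the west ledge alone.  [the west ledge: the acid flask, the base flask, the catalyst vial, the chlorine cylinder, the oxidiser | the east ledge: the solvent jar]
3. Guide goes to the east ledge with the catalyst vial.  [the west ledge: the acid flask, the base flask, the chlorine cylinder, the oxidiser | the east ledge: the catalyst vial, the solvent jar]
4. Guide goes back to the west ledge with the solvent jar.  [the west ledge: the acid flask, the base flask, the chlorine cylinder, the oxidiser, the solvent jar | the east ledge: the catalyst vial]
5. Guide goes to the east ledge with the base flask.  [the west ledge: the acid flask, the chlorine cylinder, the oxidiser, the solvent jar | the east ledge: the base flask, the catalyst vial]
6. Guide goes back to the west ledge alone.  [the west ledge: the acid flask, the chlorine cylinder, the oxidiser, the solvent jar | the east ledge: the base flask, the catalyst vial]
7. Guide goes to the east ledge with the oxidiser.  [the west ledge: the acid flask, the chlorine cylinder, the solvent jar | the east ledge: the base flask, the catalyst vial, the oxidiser]
8. Guide goes back to the west ledge alone.  [the west ledge: the acid flask, the chlorine cylinder, the solvent jar | the east ledge: the base flask, the catalyst vial, the oxidiser]
9. Guide goes to the east ledge with the chlorine cylinder.  [the west ledge: the acid flask, the solvent jar | the east ledge: the base flask, the catalyst vial, the chlorine cylinder, the oxidiser]
10. Guide goes back to the west ledge alone.  [the west ledge: the acid flask, the solvent jar | the east ledge: the base flask, the catalyst vial, the chlorine cylinder, the oxidiser]
11. Guide goes to the east ledge with the acid flask.  [the west ledge: the solvent jar | the east ledge: the acid flask, the base flask, the catalyst vial, the chlorine cylinder, the oxidiser]
12. Guide goes back to the west ledge alone.  [the west ledge: the solvent jar | the east ledge: the acid flask, the base flask, the catalyst vial, the chlorine cylinder, the oxidiser]
13. Guide goes to the east ledge with the solvent jar.  [the west ledge: — | the east ledge: the acid flask, the base flask, the catalyst vial, the chlorine cylinder, the oxidiser, the solvent jar]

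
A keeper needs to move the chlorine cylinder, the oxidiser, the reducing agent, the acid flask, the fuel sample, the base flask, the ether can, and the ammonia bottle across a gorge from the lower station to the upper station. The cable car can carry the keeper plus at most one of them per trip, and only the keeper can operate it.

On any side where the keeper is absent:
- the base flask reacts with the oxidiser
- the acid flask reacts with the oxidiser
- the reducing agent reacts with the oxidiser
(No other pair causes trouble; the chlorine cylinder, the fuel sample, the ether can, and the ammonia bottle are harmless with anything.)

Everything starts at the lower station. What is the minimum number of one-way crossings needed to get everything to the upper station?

Following every safe sequence of crossings from the start, the most of the 8 that can be at the upper station as the cable car arrives there on crossings 1, 3, 5, 7, 9, 11 is 1, 2, 3, 4, 5, 6 respectively; the best ever achieved is 6 of 8.
From crossing 13 on, no configuration arises that was not already reachable earlier: only 144 distinct safe configurations (who is on which side, and where the cable car is) can ever be reached, none of them has everyone across, and every continuation just revisits them. So no valid plan exists.

impossible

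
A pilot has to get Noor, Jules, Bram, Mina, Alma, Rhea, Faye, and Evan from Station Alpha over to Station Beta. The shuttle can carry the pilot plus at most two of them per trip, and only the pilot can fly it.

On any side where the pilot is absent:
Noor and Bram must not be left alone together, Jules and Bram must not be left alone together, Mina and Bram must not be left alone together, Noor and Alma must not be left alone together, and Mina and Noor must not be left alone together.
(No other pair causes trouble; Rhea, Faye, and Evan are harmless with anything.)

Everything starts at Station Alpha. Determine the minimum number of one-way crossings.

Counting alone: the pilot can take at most 2 across per trip to Station Beta, so moving all 8 needs at least 4 loaded trips out, with a return between consecutive ones — at least 7 crossings.
The safety rule pushes this higher. Following every safe sequence of crossings, the most of the 8 that can be at Station Beta as the shuttle arrives there on crossings 7, 9, 11 is 5, 6, 7 respectively — never all 8.
So no plan with fewer than 13 crossings exists, and this one achieves 13:
1. Pilot goes to Station Beta with Bram and Noor.
2. Pilot goes back to Station Alpha with Noor.
3. Pilot goes to Station Beta with Jules and Noor.
4. Pilot goes back to Station Alpha with Bram.
5. Pilot goes to Station Beta with Bram and Rhea.
6. Pilot goes back to Station Alpha with Bram.
7. Pilot goes to Station Beta with Bram and Faye.
8. Pilot goes back to Station Alpha with Bram.
9. Pilot goes to Station Beta with Bram and Evan.
10. Pilot goes back to Station Alpha with Bram.
11. Pilot goes to Station Beta with Alma and Mina.
12. Pilot goes back to Station Alpha with Noor.
13. Pilot goes to Station Beta with Bram and Noor.

13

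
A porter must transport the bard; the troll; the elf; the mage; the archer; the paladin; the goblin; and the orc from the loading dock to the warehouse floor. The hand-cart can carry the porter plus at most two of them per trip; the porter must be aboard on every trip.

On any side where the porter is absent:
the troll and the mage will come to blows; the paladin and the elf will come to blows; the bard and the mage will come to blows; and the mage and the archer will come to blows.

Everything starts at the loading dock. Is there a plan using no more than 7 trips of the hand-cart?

Counting alone: the porter can take at most 2 across per trip to the warehouse floor, so moving all 8 needs at least 4 loaded trips out, with a return between consecutive ones — at least 7 crossings.
The safety rule pushes this higher. Following every safe sequence of crossings, the most of the 8 that can be at the warehouse floor as the hand-cart arrives there on crossing 7 is 7 — never all 8.
So the move cannot be finished within 7 crossings. (The shortest complete plan takes 9:)
1. Porter goes to the warehouse floor with the elf and the mage.  [the loading dock: the archer, the bard, the goblin, the orc, the paladin, the troll | the warehouse floor: the elf, the mage]
2. Porter goes back to the loading dock alone.  [the loading dock: the archer, the bard, the goblin, the orc, the paladin, the troll | the warehouse floor: the elf, the mage]
3. Porter goes to the warehouse floor with the bard.  [the loading dock: the archer, the goblin, the orc, the paladin, the troll | the warehouse floor: the bard, the elf, the mage]
4. Porter goes back to the loading dock with the mage.  [the loading dock: the archer, the goblin, the mage, the orc, the paladin, the troll | the warehouse floor: the bard, the elf]
5. Porter goes to the warehouse floor with the archer and the troll.  [the loading dock: the goblin, the mage, the orc, the paladin | the warehouse floor: the archer, the bard, the elf, the troll]
6. Porter goes back to the loading dock alone.  [the loading dock: the goblin, the mage, the orc, the paladin | the warehouse floor: the archer, the bard, the elf, the troll]
7. Porter goes to the warehouse floor with the goblin and the orc.  [the loading dock: the mage, the paladin | the warehouse floor: the archer, the bard, the elf, the goblin, the orc, the troll]
8. Porter goes back to the loading dock alone.  [the loading dock: the mage, the paladin | the warehouse floor: the archer, the bard, the elf, the goblin, the orc, the troll]
9. Porter goes to the warehouse floor with the mage and the paladin.  [the loading dock: — | the warehouse floor: the archer, the bard, the elf, the goblin, the mage, the orc, the paladin, the troll]

No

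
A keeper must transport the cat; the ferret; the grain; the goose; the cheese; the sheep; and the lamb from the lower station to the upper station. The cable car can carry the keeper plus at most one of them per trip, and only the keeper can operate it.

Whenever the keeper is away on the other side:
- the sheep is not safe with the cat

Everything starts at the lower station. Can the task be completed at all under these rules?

1. Keeper goes to the upper station with the cat.  [the lower station: the cheese, the ferret, the goose, the grain, the lamb, the sheep | the upper station: the cat]
2. Keeper goes back to the lower station alone.  [the lower station: the cheese, the ferret, the goose, the grain, the lamb, the sheep | the upper station: the cat]
3. Keeper goes to the upper station with the ferret.  [the lower station: the cheese, the goose, the grain, the lamb, the sheep | the upper station: the cat, the ferret]
4. Keeper goes back to the lower station alone.  [the lower station: the cheese, the goose, the grain, the lamb, the sheep | the upper station: the cat, the ferret]
5. Keeper goes to the upper station with the grain.  [the lower station: the cheese, the goose, the lamb, the sheep | the upper station: the cat, the ferret, the grain]
6. Keeper goes back to the lower station alone.  [the lower station: the cheese, the goose, the lamb, the sheep | the upper station: the cat, the ferret, the grain]
7. Keeper goes to the upper station with the goose.  [the lower station: the cheese, the lamb, the sheep | the upper station: the cat, the ferret, the goose, the grain]
8. Keeper goes back to the lower station alone.  [the lower station: the cheese, the lamb, the sheep | the upper station: the cat, the ferret, the goose, the grain]
9. Keeper goes to the upper station with the cheese.  [the lower station: the lamb, the sheep | the upper station: the cat, the cheese, the ferret, the goose, the grain]
10. Keeper goes back to the lower station alone.  [the lower station: the lamb, the sheep | the upper station: the cat, the cheese, the ferret, the goose, the grain]
11. Keeper goes to the upper station with the lamb.  [the lower station: the sheep | the upper station: the cat, the cheese, the ferret, the goose, the grain, the lamb]
12. Keeper goes back to the lower station alone.  [the lower station: the sheep | the upper station: the cat, the cheese, the ferret, the goose, the grain, the lamb]
13. Keeper goes to the upper station with the sheep.  [the lower station: — | the upper station: the cat, the cheese, the ferret, the goose, the grain, the lamb, the sheep]

Yes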